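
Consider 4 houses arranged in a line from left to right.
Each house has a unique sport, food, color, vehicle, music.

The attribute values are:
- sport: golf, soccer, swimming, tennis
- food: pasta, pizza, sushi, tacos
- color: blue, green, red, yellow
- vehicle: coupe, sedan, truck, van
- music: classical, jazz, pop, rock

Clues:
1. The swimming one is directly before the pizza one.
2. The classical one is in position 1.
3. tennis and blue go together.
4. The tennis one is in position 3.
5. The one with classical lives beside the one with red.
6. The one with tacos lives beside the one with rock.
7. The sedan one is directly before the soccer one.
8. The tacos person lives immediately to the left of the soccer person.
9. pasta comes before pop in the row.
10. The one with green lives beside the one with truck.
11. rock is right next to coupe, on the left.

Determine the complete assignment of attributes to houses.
Solution:

House | Sport | Food | Color | Vehicle | Music
----------------------------------------------
  1   | swimming | tacos | green | sedan | classical
  2   | soccer | pizza | red | truck | rock
  3   | tennis | pasta | blue | coupe | jazz
  4   | golf | sushi | yellow | van | pop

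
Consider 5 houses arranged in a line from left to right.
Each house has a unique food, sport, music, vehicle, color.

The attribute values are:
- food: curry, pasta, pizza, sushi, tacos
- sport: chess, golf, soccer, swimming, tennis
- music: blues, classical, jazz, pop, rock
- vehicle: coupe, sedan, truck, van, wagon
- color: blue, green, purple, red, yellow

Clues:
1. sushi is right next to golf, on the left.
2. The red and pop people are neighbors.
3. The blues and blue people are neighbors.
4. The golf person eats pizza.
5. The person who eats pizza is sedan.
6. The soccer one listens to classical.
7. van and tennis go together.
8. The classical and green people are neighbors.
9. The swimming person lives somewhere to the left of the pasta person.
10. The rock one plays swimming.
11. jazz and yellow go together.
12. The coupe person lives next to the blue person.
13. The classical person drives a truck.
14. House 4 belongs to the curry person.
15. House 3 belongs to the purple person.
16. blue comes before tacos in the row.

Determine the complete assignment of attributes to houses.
Solution:

House | Food | Sport | Music | Vehicle | Color
----------------------------------------------
  1   | sushi | chess | blues | coupe | red
  2   | pizza | golf | pop | sedan | blue
  3   | tacos | soccer | classical | truck | purple
  4   | curry | swimming | rock | wagon | green
  5   | pasta | tennis | jazz | van | yellow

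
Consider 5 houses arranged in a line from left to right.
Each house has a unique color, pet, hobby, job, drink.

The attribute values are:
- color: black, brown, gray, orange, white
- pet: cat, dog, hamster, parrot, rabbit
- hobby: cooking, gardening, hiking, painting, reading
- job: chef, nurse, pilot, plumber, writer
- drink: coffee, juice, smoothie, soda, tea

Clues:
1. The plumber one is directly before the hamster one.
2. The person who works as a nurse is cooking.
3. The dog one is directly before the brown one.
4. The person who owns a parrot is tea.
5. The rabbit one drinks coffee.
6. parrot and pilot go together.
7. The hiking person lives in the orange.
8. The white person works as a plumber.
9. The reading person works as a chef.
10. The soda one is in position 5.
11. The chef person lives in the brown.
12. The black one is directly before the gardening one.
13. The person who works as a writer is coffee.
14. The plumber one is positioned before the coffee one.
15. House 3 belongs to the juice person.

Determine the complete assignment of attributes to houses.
Solution:

House | Color | Pet | Hobby | Job | Drink
-----------------------------------------
  1   | black | parrot | painting | pilot | tea
  2   | white | dog | gardening | plumber | smoothie
  3   | brown | hamster | reading | chef | juice
  4   | orange | rabbit | hiking | writer | coffee
  5   | gray | cat | cooking | nurse | soda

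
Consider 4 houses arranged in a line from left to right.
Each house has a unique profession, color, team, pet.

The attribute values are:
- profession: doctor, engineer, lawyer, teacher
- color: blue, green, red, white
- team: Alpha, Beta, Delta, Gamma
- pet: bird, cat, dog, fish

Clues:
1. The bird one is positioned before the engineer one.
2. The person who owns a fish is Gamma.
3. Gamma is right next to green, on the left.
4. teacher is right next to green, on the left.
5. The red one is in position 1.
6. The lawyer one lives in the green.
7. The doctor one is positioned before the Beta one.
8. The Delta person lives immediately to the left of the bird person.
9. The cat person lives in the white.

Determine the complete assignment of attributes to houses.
Solution:

House | Profession | Color | Team | Pet
---------------------------------------
  1   | teacher | red | Gamma | fish
  2   | lawyer | green | Delta | dog
  3   | doctor | blue | Alpha | bird
  4   | engineer | white | Beta | cat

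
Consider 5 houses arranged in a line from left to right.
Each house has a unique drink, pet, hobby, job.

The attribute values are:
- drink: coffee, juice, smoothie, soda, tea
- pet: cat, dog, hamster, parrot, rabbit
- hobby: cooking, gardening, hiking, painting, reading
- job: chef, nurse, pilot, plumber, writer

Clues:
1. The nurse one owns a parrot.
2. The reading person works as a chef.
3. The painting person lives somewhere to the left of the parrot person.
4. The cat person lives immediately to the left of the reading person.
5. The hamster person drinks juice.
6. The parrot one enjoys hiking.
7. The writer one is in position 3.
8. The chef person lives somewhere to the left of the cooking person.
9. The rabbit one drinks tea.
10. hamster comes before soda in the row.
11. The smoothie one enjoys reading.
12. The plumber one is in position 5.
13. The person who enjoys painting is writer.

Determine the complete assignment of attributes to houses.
Solution:

House | Drink | Pet | Hobby | Job
---------------------------------
  1   | coffee | cat | gardening | pilot
  2   | smoothie | dog | reading | chef
  3   | juice | hamster | painting | writer
  4   | soda | parrot | hiking | nurse
  5   | tea | rabbit | cooking | plumber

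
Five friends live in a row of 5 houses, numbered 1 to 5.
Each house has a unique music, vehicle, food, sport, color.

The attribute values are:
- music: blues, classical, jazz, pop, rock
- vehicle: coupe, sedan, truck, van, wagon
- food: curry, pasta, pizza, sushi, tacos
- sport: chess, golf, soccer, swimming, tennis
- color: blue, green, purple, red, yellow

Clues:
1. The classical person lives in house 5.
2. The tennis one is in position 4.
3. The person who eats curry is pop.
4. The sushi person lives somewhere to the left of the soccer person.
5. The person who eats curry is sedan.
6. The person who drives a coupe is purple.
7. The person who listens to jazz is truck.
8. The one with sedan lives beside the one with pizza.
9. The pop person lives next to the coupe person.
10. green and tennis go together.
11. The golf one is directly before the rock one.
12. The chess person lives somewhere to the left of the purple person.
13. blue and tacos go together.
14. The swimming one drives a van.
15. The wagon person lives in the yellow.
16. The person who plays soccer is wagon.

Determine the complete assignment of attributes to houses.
Solution:

House | Music | Vehicle | Food | Sport | Color
----------------------------------------------
  1   | pop | sedan | curry | chess | red
  2   | blues | coupe | pizza | golf | purple
  3   | rock | van | tacos | swimming | blue
  4   | jazz | truck | sushi | tennis | green
  5   | classical | wagon | pasta | soccer | yellow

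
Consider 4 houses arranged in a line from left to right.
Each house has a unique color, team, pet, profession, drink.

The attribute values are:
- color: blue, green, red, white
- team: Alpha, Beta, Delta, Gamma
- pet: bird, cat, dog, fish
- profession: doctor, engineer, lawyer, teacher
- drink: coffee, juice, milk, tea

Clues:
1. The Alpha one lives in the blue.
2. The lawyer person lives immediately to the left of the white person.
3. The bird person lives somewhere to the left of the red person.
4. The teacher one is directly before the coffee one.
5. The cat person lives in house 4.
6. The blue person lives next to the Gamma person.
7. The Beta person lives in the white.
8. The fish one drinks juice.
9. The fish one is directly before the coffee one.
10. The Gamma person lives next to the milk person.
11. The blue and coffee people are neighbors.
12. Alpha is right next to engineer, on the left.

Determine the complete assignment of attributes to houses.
Solution:

House | Color | Team | Pet | Profession | Drink
-----------------------------------------------
  1   | blue | Alpha | fish | teacher | juice
  2   | green | Gamma | bird | engineer | coffee
  3   | red | Delta | dog | lawyer | milk
  4   | white | Beta | cat | doctor | tea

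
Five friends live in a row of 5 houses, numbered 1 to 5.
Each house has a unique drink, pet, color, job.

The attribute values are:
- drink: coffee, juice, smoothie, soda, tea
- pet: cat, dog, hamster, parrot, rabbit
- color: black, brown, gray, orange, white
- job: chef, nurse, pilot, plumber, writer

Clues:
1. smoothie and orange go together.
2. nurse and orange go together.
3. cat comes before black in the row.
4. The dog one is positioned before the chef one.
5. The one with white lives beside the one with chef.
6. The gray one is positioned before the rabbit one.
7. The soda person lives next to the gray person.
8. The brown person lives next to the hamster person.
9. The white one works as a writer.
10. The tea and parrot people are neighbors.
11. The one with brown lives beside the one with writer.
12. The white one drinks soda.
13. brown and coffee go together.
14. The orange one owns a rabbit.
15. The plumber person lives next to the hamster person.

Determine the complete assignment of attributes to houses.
Solution:

House | Drink | Pet | Color | Job
---------------------------------
  1   | coffee | dog | brown | plumber
  2   | soda | hamster | white | writer
  3   | tea | cat | gray | chef
  4   | juice | parrot | black | pilot
  5   | smoothie | rabbit | orange | nurse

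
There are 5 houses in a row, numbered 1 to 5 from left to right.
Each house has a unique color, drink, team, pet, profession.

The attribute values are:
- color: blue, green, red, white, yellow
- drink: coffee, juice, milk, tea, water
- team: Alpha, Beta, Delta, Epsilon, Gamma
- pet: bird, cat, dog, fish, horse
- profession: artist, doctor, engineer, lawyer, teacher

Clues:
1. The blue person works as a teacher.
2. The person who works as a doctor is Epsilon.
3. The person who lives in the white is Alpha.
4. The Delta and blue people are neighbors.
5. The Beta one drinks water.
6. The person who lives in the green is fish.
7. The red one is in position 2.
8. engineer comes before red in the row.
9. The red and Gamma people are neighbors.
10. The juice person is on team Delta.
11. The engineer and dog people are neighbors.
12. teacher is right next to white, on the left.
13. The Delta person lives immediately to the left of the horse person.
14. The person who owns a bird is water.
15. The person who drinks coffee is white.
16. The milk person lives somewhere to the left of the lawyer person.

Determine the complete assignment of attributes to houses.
Solution:

House | Color | Drink | Team | Pet | Profession
-----------------------------------------------
  1   | yellow | water | Beta | bird | engineer
  2   | red | juice | Delta | dog | artist
  3   | blue | milk | Gamma | horse | teacher
  4   | white | coffee | Alpha | cat | lawyer
  5   | green | tea | Epsilon | fish | doctor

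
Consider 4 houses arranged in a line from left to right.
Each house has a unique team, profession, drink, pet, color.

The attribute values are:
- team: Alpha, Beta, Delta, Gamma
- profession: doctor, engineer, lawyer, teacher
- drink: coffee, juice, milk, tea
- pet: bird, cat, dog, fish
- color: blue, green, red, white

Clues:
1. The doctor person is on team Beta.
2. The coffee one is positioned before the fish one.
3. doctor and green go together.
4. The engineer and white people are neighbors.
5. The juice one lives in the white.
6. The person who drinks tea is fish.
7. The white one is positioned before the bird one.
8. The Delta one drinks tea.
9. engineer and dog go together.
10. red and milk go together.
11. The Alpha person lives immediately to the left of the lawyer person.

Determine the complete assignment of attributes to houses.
Solution:

House | Team | Profession | Drink | Pet | Color
-----------------------------------------------
  1   | Alpha | engineer | milk | dog | red
  2   | Gamma | lawyer | juice | cat | white
  3   | Beta | doctor | coffee | bird | green
  4   | Delta | teacher | tea | fish | blue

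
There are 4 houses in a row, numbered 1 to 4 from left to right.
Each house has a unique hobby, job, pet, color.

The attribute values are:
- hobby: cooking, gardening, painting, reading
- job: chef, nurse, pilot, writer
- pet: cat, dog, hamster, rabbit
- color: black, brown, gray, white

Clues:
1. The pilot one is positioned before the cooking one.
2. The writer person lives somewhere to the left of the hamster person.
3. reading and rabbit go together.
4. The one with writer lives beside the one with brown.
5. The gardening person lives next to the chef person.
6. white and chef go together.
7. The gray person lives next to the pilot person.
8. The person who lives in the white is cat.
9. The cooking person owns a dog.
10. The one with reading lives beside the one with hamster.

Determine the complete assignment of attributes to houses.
Solution:

House | Hobby | Job | Pet | Color
---------------------------------
  1   | reading | writer | rabbit | gray
  2   | gardening | pilot | hamster | brown
  3   | painting | chef | cat | white
  4   | cooking | nurse | dog | black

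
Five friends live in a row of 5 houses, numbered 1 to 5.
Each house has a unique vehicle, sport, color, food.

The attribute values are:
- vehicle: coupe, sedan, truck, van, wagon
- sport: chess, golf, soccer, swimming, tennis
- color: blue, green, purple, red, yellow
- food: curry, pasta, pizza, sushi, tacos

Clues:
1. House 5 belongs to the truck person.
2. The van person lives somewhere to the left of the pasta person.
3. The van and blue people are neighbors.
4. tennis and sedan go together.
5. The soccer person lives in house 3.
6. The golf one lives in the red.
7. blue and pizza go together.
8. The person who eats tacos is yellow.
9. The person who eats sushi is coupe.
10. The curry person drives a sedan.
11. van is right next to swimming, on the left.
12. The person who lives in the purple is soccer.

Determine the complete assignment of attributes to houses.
Solution:

House | Vehicle | Sport | Color | Food
--------------------------------------
  1   | van | chess | yellow | tacos
  2   | wagon | swimming | blue | pizza
  3   | coupe | soccer | purple | sushi
  4   | sedan | tennis | green | curry
  5   | truck | golf | red | pasta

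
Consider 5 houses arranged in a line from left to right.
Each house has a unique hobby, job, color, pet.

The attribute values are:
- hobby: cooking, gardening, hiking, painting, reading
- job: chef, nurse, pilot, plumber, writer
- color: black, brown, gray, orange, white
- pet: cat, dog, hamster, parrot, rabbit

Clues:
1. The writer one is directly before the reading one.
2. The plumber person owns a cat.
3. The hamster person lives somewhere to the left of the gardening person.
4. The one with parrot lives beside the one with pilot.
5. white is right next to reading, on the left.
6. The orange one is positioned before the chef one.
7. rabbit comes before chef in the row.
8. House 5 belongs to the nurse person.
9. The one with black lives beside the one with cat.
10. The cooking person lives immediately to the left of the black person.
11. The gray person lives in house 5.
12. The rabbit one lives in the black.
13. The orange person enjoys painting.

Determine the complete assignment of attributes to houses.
Solution:

House | Hobby | Job | Color | Pet
---------------------------------
  1   | cooking | writer | white | parrot
  2   | reading | pilot | black | rabbit
  3   | painting | plumber | orange | cat
  4   | hiking | chef | brown | hamster
  5   | gardening | nurse | gray | dog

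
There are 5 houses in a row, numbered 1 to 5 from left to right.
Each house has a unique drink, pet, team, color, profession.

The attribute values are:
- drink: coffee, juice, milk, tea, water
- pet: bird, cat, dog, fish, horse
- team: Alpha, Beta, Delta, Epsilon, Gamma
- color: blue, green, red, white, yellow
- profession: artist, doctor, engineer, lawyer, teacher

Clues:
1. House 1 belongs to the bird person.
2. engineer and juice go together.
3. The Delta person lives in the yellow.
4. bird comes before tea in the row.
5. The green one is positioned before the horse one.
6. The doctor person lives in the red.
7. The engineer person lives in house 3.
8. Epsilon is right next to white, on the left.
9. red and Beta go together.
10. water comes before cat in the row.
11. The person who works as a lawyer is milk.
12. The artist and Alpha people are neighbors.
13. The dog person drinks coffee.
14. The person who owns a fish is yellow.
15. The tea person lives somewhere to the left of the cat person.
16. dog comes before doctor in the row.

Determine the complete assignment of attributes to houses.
Solution:

House | Drink | Pet | Team | Color | Profession
-----------------------------------------------
  1   | water | bird | Epsilon | green | artist
  2   | coffee | dog | Alpha | white | teacher
  3   | juice | fish | Delta | yellow | engineer
  4   | tea | horse | Beta | red | doctor
  5   | milk | cat | Gamma | blue | lawyer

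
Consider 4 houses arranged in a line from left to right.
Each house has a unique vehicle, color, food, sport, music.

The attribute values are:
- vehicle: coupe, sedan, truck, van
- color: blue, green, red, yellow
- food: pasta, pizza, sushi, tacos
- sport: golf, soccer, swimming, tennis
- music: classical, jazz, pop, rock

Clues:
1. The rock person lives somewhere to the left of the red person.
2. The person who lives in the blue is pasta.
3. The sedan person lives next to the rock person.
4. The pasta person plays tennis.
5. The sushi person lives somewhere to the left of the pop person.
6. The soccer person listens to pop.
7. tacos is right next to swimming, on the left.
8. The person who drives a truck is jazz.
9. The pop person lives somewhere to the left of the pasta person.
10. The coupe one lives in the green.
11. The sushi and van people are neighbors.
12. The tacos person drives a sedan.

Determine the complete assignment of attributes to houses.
Solution:

House | Vehicle | Color | Food | Sport | Music
----------------------------------------------
  1   | sedan | yellow | tacos | golf | classical
  2   | coupe | green | sushi | swimming | rock
  3   | van | red | pizza | soccer | pop
  4   | truck | blue | pasta | tennis | jazz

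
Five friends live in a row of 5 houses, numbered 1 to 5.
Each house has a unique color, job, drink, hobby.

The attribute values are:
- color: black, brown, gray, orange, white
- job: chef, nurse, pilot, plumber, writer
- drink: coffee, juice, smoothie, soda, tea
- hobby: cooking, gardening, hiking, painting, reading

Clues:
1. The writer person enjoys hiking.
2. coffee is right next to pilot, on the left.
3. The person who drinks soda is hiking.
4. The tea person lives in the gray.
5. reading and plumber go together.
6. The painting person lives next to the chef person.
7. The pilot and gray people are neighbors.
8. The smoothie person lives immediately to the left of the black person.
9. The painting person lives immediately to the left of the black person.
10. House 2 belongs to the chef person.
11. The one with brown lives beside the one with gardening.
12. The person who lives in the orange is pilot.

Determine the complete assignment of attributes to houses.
Solution:

House | Color | Job | Drink | Hobby
-----------------------------------
  1   | brown | nurse | smoothie | painting
  2   | black | chef | coffee | gardening
  3   | orange | pilot | juice | cooking
  4   | gray | plumber | tea | reading
  5   | white | writer | soda | hiking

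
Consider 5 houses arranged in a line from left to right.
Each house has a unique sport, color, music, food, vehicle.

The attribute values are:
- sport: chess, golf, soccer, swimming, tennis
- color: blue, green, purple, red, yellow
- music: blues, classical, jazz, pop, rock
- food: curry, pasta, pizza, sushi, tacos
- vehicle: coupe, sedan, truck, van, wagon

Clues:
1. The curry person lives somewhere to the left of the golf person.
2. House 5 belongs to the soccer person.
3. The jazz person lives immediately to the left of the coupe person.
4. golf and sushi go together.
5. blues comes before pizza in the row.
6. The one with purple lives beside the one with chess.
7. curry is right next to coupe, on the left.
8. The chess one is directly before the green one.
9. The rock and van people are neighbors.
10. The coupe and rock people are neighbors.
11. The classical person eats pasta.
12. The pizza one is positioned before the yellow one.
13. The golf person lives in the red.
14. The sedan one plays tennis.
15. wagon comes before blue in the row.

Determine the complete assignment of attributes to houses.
Solution:

House | Sport | Color | Music | Food | Vehicle
----------------------------------------------
  1   | swimming | purple | jazz | curry | wagon
  2   | chess | blue | blues | tacos | coupe
  3   | tennis | green | rock | pizza | sedan
  4   | golf | red | pop | sushi | van
  5   | soccer | yellow | classical | pasta | truck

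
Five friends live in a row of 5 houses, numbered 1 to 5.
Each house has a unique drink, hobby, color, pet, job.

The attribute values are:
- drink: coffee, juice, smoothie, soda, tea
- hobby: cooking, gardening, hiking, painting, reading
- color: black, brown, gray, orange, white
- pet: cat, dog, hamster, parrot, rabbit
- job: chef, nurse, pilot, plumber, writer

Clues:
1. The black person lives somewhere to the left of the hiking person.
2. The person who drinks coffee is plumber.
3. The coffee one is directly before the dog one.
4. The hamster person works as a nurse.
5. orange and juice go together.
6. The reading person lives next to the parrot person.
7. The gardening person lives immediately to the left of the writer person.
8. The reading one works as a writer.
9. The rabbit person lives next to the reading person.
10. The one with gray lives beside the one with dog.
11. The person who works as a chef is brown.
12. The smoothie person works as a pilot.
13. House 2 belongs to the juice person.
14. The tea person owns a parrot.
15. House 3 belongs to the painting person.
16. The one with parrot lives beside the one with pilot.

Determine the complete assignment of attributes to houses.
Solution:

House | Drink | Hobby | Color | Pet | Job
-----------------------------------------
  1   | coffee | gardening | gray | rabbit | plumber
  2   | juice | reading | orange | dog | writer
  3   | tea | painting | brown | parrot | chef
  4   | smoothie | cooking | black | cat | pilot
  5   | soda | hiking | white | hamster | nurse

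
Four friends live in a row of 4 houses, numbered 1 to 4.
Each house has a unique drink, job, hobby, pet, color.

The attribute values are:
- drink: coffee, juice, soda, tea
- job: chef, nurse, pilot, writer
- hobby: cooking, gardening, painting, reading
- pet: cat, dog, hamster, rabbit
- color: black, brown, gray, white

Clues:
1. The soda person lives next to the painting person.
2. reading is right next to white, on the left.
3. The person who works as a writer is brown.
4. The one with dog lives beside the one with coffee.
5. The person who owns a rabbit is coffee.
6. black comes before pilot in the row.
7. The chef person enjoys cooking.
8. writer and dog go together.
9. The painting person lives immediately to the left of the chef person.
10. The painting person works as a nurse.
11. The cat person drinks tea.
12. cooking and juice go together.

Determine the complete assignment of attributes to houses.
Solution:

House | Drink | Job | Hobby | Pet | Color
-----------------------------------------
  1   | soda | writer | reading | dog | brown
  2   | coffee | nurse | painting | rabbit | white
  3   | juice | chef | cooking | hamster | black
  4   | tea | pilot | gardening | cat | gray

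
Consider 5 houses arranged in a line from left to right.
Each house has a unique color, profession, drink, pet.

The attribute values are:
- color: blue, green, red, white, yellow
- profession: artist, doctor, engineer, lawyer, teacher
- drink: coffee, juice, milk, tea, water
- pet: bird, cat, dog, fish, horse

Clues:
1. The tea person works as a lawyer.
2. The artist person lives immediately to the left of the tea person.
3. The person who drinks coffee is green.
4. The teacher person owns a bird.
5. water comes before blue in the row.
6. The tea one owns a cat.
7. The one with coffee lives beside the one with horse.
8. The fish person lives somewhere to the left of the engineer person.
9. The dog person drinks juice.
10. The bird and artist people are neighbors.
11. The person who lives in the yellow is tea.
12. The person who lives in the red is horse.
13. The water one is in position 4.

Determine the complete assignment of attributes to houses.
Solution:

House | Color | Profession | Drink | Pet
----------------------------------------
  1   | green | teacher | coffee | bird
  2   | red | artist | milk | horse
  3   | yellow | lawyer | tea | cat
  4   | white | doctor | water | fish
  5   | blue | engineer | juice | dog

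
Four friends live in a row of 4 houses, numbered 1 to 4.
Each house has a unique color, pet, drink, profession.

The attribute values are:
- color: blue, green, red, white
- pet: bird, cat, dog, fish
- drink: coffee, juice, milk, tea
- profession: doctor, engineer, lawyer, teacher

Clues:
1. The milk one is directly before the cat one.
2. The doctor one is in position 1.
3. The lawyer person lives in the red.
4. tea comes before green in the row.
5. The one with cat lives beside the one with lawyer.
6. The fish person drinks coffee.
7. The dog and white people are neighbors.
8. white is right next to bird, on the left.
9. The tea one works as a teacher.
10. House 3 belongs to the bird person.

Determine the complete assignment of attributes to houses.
Solution:

House | Color | Pet | Drink | Profession
----------------------------------------
  1   | blue | dog | milk | doctor
  2   | white | cat | tea | teacher
  3   | red | bird | juice | lawyer
  4   | green | fish | coffee | engineer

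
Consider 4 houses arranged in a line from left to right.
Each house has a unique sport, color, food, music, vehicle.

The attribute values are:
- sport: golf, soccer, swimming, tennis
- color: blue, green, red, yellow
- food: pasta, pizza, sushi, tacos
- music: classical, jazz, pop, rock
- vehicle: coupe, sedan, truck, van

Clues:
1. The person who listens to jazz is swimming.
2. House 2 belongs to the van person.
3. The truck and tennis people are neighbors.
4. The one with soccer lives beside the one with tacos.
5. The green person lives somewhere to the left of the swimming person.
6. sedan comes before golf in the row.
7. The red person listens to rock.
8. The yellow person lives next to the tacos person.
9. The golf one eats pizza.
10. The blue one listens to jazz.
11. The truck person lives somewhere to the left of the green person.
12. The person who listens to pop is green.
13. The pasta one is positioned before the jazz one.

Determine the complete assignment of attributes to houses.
Solution:

House | Sport | Color | Food | Music | Vehicle
----------------------------------------------
  1   | soccer | yellow | pasta | classical | truck
  2   | tennis | green | tacos | pop | van
  3   | swimming | blue | sushi | jazz | sedan
  4   | golf | red | pizza | rock | coupe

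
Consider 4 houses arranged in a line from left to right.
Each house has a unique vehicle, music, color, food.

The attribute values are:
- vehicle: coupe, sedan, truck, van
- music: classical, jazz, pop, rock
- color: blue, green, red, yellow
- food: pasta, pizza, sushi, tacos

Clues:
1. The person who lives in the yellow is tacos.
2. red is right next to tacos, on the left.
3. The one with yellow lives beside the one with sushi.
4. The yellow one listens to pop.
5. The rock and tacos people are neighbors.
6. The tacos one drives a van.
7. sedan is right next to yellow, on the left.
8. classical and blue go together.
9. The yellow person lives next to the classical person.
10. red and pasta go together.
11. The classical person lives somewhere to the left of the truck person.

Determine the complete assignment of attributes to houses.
Solution:

House | Vehicle | Music | Color | Food
--------------------------------------
  1   | sedan | rock | red | pasta
  2   | van | pop | yellow | tacos
  3   | coupe | classical | blue | sushi
  4   | truck | jazz | green | pizza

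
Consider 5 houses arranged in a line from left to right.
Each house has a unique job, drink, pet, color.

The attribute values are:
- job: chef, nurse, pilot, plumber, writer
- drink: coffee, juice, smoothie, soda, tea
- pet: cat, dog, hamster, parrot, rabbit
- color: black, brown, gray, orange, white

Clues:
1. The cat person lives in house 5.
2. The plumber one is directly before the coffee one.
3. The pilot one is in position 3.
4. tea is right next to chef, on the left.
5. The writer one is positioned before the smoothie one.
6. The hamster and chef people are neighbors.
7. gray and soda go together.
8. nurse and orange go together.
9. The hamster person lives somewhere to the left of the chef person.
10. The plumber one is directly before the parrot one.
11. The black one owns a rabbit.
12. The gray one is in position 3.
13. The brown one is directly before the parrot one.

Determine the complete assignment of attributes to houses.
Solution:

House | Job | Drink | Pet | Color
---------------------------------
  1   | plumber | tea | hamster | brown
  2   | chef | coffee | parrot | white
  3   | pilot | soda | dog | gray
  4   | writer | juice | rabbit | black
  5   | nurse | smoothie | cat | orange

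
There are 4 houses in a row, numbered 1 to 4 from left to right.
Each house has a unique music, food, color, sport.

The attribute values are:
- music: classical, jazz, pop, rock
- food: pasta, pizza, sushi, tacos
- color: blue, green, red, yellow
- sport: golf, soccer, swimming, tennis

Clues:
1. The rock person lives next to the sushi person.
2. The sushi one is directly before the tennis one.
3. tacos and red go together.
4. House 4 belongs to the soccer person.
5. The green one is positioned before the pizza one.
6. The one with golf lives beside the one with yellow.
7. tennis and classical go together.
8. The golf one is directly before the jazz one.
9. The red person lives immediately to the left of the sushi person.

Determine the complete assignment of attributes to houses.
Solution:

House | Music | Food | Color | Sport
------------------------------------
  1   | rock | tacos | red | golf
  2   | jazz | sushi | yellow | swimming
  3   | classical | pasta | green | tennis
  4   | pop | pizza | blue | soccer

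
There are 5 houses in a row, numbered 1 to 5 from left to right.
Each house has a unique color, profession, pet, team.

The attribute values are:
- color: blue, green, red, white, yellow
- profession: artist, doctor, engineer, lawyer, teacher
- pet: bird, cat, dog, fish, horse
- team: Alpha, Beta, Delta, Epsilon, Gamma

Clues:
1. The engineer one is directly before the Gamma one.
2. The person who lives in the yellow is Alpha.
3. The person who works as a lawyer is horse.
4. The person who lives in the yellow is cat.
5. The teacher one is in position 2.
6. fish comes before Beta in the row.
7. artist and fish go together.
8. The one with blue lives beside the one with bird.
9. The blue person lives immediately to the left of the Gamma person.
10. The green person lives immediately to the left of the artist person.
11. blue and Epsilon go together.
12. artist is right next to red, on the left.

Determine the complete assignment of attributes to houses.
Solution:

House | Color | Profession | Pet | Team
---------------------------------------
  1   | blue | engineer | dog | Epsilon
  2   | green | teacher | bird | Gamma
  3   | white | artist | fish | Delta
  4   | red | lawyer | horse | Beta
  5   | yellow | doctor | cat | Alpha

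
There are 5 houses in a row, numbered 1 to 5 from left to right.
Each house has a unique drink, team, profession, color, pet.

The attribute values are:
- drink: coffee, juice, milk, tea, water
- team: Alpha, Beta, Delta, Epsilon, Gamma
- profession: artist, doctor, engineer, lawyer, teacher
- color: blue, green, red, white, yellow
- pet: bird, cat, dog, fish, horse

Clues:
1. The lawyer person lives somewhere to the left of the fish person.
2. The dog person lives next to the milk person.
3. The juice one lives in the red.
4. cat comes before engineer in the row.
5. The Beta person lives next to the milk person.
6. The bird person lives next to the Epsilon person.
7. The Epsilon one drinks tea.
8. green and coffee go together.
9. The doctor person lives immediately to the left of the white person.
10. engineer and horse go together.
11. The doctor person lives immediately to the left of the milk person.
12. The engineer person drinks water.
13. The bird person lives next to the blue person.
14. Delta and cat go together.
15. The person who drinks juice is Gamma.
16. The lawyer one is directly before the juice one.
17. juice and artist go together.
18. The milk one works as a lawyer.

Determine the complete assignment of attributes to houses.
Solution:

House | Drink | Team | Profession | Color | Pet
-----------------------------------------------
  1   | coffee | Beta | doctor | green | dog
  2   | milk | Delta | lawyer | white | cat
  3   | juice | Gamma | artist | red | bird
  4   | tea | Epsilon | teacher | blue | fish
  5   | water | Alpha | engineer | yellow | horse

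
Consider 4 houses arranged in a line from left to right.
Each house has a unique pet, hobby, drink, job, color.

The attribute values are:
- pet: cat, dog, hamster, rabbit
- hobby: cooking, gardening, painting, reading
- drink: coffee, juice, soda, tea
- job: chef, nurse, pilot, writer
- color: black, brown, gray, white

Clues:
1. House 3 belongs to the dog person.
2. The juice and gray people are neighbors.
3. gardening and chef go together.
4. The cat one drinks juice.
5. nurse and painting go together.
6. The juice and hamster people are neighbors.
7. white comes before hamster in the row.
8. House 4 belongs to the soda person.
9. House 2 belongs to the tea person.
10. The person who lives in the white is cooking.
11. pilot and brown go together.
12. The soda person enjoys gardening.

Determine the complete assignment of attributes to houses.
Solution:

House | Pet | Hobby | Drink | Job | Color
-----------------------------------------
  1   | cat | cooking | juice | writer | white
  2   | hamster | painting | tea | nurse | gray
  3   | dog | reading | coffee | pilot | brown
  4   | rabbit | gardening | soda | chef | black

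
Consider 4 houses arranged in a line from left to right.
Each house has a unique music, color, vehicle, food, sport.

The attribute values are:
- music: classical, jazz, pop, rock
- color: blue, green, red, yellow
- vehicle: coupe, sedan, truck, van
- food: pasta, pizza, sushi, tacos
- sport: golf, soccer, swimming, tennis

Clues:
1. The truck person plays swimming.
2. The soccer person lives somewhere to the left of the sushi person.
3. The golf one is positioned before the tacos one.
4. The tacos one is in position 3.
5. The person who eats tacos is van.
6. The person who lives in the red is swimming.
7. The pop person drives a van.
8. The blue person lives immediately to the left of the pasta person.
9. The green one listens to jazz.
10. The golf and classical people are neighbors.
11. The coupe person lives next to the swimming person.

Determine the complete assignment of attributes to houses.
Solution:

House | Music | Color | Vehicle | Food | Sport
----------------------------------------------
  1   | rock | blue | coupe | pizza | golf
  2   | classical | red | truck | pasta | swimming
  3   | pop | yellow | van | tacos | soccer
  4   | jazz | green | sedan | sushi | tennis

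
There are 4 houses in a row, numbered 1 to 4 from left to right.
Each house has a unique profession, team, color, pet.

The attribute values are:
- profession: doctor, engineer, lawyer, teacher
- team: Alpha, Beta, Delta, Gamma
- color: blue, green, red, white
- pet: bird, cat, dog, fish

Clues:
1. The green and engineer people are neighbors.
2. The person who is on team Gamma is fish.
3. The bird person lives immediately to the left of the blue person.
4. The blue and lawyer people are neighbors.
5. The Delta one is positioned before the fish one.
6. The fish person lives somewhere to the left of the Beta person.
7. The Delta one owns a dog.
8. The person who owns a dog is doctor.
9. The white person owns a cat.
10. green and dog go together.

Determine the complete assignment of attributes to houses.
Solution:

House | Profession | Team | Color | Pet
---------------------------------------
  1   | doctor | Delta | green | dog
  2   | engineer | Alpha | red | bird
  3   | teacher | Gamma | blue | fish
  4   | lawyer | Beta | white | cat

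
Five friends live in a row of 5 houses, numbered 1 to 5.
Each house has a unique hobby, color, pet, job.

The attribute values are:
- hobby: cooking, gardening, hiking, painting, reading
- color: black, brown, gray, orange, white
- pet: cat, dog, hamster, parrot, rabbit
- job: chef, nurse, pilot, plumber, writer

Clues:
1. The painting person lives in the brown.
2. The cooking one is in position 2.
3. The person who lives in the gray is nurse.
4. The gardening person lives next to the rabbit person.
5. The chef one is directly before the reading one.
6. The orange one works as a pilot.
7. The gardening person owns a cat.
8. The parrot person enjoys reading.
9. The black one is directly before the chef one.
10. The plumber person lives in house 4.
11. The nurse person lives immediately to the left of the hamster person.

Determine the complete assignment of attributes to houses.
Solution:

House | Hobby | Color | Pet | Job
---------------------------------
  1   | gardening | black | cat | writer
  2   | cooking | white | rabbit | chef
  3   | reading | gray | parrot | nurse
  4   | painting | brown | hamster | plumber
  5   | hiking | orange | dog | pilot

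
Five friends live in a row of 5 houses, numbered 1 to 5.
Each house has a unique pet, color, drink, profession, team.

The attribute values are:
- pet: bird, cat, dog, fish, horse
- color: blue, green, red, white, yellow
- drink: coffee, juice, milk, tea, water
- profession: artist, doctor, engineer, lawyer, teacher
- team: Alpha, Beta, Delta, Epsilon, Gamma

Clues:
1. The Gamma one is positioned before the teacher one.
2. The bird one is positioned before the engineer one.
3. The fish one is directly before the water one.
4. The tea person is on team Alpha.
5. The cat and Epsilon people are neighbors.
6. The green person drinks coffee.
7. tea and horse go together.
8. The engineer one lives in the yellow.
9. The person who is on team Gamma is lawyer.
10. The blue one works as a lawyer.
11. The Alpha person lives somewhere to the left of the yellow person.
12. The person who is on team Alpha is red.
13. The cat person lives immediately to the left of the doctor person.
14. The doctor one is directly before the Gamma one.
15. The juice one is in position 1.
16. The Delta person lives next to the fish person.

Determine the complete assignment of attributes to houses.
Solution:

House | Pet | Color | Drink | Profession | Team
-----------------------------------------------
  1   | cat | white | juice | artist | Delta
  2   | fish | green | coffee | doctor | Epsilon
  3   | bird | blue | water | lawyer | Gamma
  4   | horse | red | tea | teacher | Alpha
  5   | dog | yellow | milk | engineer | Beta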